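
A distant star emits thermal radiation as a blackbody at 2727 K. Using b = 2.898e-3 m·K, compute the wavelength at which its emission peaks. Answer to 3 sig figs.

Wien's displacement law: λ_max = b/T = (2.898×10⁻³ m·K)/(2727 K) = 1.063×10⁻⁶ m.
That is 1.06 μm, in the infrared range.

λ_max ≈ 1.06 μm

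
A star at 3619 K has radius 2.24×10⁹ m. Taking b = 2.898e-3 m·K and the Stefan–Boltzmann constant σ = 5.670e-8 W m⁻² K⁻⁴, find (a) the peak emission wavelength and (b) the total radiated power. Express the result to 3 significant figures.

λ_max ≈ 801 nm; P ≈ 6.13×10²⁶ W

(a) λ_max = b/T = 2.898×10⁻³/3619 = 8.008×10⁻⁷ m = 801 nm.
Surface area A = 4πR² = 4π(2.24×10⁹ m)² = 6.30530×10¹⁹ m².
(b) P = σAT⁴ = 5.670×10⁻⁸×6.30530×10¹⁹×(3619)⁴ = 6.13×10²⁶ W.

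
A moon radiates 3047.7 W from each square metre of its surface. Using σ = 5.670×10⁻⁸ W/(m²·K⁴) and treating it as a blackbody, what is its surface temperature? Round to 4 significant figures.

I = σT⁴, so T = (I/σ)^(1/4) = (3047.7/(5.670×10⁻⁸))^(1/4) = 481.5 K.

T ≈ 481.5 K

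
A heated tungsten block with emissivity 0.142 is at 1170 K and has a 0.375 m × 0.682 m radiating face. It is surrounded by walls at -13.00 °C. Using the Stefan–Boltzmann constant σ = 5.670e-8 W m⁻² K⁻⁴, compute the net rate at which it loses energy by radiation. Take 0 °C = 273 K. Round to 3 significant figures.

Net loss ≈ 3.85×10³ W

Surroundings: T = -13.00 °C + 273 = 260.00 K.
Area A = 0.375 × 0.682 = 0.25575 m².
Net radiated power P_net = εσA(T⁴ − T₀⁴) = 0.142×5.670×10⁻⁸×0.25575×(1170⁴ − 260.00⁴).
T⁴ − T₀⁴ = 1.87389×10¹² − 4.56976×10⁹ = 1.86932×10¹² K⁴, so P_net = 3.85×10³ W.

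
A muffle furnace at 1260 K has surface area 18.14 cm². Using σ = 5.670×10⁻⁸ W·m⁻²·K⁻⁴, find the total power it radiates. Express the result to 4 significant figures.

P ≈ 259.2 W

Area A = 18.14 cm² = 1.814×10⁻³ m².
P = σAT⁴ = 5.670×10⁻⁸ × 1.814×10⁻³ × (1260)⁴ = 259.2 W.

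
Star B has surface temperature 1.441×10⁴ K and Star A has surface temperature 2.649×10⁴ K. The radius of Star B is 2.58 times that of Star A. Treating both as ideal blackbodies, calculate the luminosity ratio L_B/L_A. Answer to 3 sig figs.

L ∝ R²T⁴, so L_B/L_A = (R_B/R_A)²(T_B/T_A)⁴ = (2.58)² × (1.441×10⁴/2.649×10⁴)⁴ = 6.6564 × 0.0875645 = 0.583.

L_B/L_A ≈ 0.583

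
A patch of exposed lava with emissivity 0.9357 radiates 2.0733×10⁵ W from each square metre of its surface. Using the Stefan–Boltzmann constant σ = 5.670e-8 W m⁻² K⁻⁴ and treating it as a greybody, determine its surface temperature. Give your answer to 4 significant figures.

T ≈ 1406 K

I = εσT⁴, so T = (I/εσ)^(1/4) = (2.0733×10⁵/(0.9357×5.670×10⁻⁸))^(1/4) = 1406 K.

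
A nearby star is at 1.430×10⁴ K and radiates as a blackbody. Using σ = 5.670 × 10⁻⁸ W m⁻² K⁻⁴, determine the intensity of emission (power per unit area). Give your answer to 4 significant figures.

Stefan–Boltzmann: I = σT⁴ = 5.670×10⁻⁸ × (1.430×10⁴)⁴ = 2.371×10⁹ W/m².

I ≈ 2.371×10⁹ W/m²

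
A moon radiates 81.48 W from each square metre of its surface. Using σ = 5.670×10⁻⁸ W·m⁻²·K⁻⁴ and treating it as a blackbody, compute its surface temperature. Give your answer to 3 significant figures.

I = σT⁴, so T = (I/σ)^(1/4) = (81.48/(5.670×10⁻⁸))^(1/4) = 195 K.

T ≈ 195 K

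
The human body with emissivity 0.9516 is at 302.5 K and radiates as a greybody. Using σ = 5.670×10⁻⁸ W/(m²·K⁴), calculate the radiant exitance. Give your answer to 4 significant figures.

I ≈ 451.8 W/m²

Stefan–Boltzmann: I = εσT⁴ = 0.9516 × 5.670×10⁻⁸ × (302.5)⁴ = 451.8 W/m².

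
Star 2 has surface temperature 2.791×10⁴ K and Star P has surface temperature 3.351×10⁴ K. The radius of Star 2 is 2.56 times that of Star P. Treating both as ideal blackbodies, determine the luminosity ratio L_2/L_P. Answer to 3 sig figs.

L_2/L_P ≈ 3.15

L ∝ R²T⁴, so L_2/L_P = (R_2/R_P)²(T_2/T_P)⁴ = (2.56)² × (2.791×10⁴/3.351×10⁴)⁴ = 6.5536 × 0.481218 = 3.15.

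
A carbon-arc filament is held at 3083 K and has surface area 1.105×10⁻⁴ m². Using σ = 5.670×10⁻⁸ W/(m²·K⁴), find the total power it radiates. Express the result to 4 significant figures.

P ≈ 566.0 W

Area A = 1.105×10⁻⁴ m².
P = σAT⁴ = 5.670×10⁻⁸ × 1.105×10⁻⁴ × (3083)⁴ = 566.0 W.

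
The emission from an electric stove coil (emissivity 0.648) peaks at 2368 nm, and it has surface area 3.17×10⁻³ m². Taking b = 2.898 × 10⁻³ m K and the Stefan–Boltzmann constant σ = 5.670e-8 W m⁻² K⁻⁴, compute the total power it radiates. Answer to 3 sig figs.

Wien's law: T = b/λ_max = 2.898×10⁻³/2.368×10⁻⁶ = 1223.82 K.
Area A = 3.17×10⁻³ m².
Then P = εσAT⁴ = 0.648×5.670×10⁻⁸×3.17×10⁻³×(1223.82)⁴ = 261 W.

P ≈ 261 W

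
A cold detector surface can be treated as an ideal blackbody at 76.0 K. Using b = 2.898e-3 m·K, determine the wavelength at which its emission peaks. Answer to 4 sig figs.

Wien's displacement law: λ_max = b/T = (2.898×10⁻³ m·K)/(76.0 K) = 3.8132×10⁻⁵ m.
That is 38.13 μm, in the infrared range.

λ_max ≈ 38.13 μm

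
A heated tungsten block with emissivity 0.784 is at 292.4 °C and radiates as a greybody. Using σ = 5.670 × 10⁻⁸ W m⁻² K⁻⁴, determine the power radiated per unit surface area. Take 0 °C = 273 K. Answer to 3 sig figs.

I ≈ 4.54×10³ W/m²

T = 292.4 °C + 273 = 565.4 K.
Stefan–Boltzmann: I = εσT⁴ = 0.784 × 5.670×10⁻⁸ × (565.4)⁴ = 4.54×10³ W/m².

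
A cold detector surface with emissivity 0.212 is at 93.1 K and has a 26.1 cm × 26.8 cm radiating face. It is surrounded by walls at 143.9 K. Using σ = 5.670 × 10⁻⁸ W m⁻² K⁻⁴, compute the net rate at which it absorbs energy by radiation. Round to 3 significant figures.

Net gain ≈ 0.297 W

Area A = 0.261 × 0.268 = 0.069948 m².
Net radiated power P_net = εσA(T⁴ − T₀⁴) = 0.212×5.670×10⁻⁸×0.069948×(93.1⁴ − 143.9⁴).
T⁴ − T₀⁴ = 7.51275×10⁷ − 4.28789×10⁸ = -3.53662×10⁸ K⁴, so P_net = -0.297 W — negative, meaning a net gain of 0.297 W.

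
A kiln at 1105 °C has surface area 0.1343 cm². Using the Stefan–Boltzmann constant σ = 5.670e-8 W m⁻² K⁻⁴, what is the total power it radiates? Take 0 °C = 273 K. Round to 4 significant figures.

T = 1105 °C + 273 = 1378 K.
Area A = 0.1343 cm² = 1.343×10⁻⁵ m².
P = σAT⁴ = 5.670×10⁻⁸ × 1.343×10⁻⁵ × (1378)⁴ = 2.746 W.

P ≈ 2.746 W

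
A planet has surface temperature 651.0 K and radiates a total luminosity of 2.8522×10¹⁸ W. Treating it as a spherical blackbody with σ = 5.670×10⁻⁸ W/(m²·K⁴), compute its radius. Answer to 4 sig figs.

L = 4πR²σT⁴ ⇒ R = √(L/(4πσT⁴)).
σT⁴ = 10183.7 W/m², so R = √(2.8522×10¹⁸/(4π×10183.7)) = 4.721×10⁶ m.

R ≈ 4.721×10⁶ m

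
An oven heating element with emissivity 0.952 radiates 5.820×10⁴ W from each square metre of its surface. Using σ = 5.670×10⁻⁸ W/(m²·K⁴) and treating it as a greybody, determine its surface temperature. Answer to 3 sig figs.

T ≈ 1.02×10³ K

I = εσT⁴, so T = (I/εσ)^(1/4) = (5.820×10⁴/(0.952×5.670×10⁻⁸))^(1/4) = 1.02×10³ K.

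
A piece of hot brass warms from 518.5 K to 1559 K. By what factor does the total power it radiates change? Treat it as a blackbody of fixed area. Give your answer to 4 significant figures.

P₂/P₁ ≈ 81.73

P ∝ T⁴, so P₂/P₁ = (T₂/T₁)⁴ = (1559/518.5)⁴ = (3.00675)⁴ = 81.73.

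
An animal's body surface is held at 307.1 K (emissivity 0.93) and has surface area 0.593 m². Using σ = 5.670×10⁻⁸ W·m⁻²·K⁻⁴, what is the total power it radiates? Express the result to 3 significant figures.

Area A = 0.593 m².
P = εσAT⁴ = 0.93 × 5.670×10⁻⁸ × 0.593 × (307.1)⁴ = 278 W.

P ≈ 278 W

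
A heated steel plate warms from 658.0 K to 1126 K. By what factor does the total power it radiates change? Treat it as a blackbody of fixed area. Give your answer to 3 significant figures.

P₂/P₁ ≈ 8.58

P ∝ T⁴, so P₂/P₁ = (T₂/T₁)⁴ = (1126/658.0)⁴ = (1.71125)⁴ = 8.58.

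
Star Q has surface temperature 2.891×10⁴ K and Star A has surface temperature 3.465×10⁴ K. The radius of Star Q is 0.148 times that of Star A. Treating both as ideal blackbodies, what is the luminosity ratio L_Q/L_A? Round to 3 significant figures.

L_Q/L_A ≈ 0.0106

L ∝ R²T⁴, so L_Q/L_A = (R_Q/R_A)²(T_Q/T_A)⁴ = (0.148)² × (2.891×10⁴/3.465×10⁴)⁴ = 0.021904 × 0.484596 = 0.0106.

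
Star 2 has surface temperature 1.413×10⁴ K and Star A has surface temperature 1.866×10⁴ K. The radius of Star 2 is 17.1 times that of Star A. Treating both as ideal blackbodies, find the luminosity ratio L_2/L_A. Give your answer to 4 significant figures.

L_2/L_A ≈ 96.14

L ∝ R²T⁴, so L_2/L_A = (R_2/R_A)²(T_2/T_A)⁴ = (17.1)² × (1.413×10⁴/1.866×10⁴)⁴ = 292.41 × 0.328793 = 96.14.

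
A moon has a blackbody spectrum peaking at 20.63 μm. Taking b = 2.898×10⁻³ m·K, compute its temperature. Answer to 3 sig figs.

T ≈ 140 K

Wien's law gives T = b/λ_max = (2.898×10⁻³ m·K)/(2.063×10⁻⁵ m) = 140 K.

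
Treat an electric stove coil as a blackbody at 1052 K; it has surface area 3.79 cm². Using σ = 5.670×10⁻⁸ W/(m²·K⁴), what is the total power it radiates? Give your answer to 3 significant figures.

P ≈ 26.3 W

Area A = 3.79 cm² = 3.79×10⁻⁴ m².
P = σAT⁴ = 5.670×10⁻⁸ × 3.79×10⁻⁴ × (1052)⁴ = 26.3 W.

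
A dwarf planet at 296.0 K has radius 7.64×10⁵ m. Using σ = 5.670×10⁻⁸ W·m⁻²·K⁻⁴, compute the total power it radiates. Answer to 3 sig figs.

Surface area A = 4πR² = 4π(7.64×10⁵ m)² = 7.33494×10¹² m².
P = σAT⁴ = 5.670×10⁻⁸ × 7.33494×10¹² × (296.0)⁴ = 3.19×10¹⁵ W.

P ≈ 3.19×10¹⁵ W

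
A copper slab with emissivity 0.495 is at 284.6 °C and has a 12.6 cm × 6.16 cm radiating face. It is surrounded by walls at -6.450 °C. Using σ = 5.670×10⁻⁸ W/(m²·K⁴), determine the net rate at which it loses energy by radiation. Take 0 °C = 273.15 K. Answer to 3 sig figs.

T = 284.6 °C + 273.15 = 557.75 K.
Surroundings: T = -6.450 °C + 273.15 = 266.700 K.
Area A = 0.126 × 0.0616 = 7.7616×10⁻³ m².
Net radiated power P_net = εσA(T⁴ − T₀⁴) = 0.495×5.670×10⁻⁸×7.7616×10⁻³×(557.75⁴ − 266.700⁴).
T⁴ − T₀⁴ = 9.67739×10¹⁰ − 5.05932×10⁹ = 9.17146×10¹⁰ K⁴, so P_net = 20.0 W.

Net loss ≈ 20.0 W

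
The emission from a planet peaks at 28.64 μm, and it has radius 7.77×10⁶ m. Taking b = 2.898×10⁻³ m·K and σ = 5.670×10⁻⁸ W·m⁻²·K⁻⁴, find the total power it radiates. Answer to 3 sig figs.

Wien's law: T = b/λ_max = 2.898×10⁻³/2.864×10⁻⁵ = 101.187 K.
Surface area A = 4πR² = 4π(7.77×10⁶ m)² = 7.58668×10¹⁴ m².
Then P = σAT⁴ = 5.670×10⁻⁸×7.58668×10¹⁴×(101.187)⁴ = 4.51×10¹⁵ W.

P ≈ 4.51×10¹⁵ W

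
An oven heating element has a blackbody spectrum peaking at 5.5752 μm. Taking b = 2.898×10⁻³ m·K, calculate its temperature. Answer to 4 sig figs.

T ≈ 519.8 K

Wien's law gives T = b/λ_max = (2.898×10⁻³ m·K)/(5.5752×10⁻⁶ m) = 519.8 K.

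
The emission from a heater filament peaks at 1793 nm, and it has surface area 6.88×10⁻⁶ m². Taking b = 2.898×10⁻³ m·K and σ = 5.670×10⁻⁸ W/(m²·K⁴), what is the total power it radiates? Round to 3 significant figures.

P ≈ 2.66 W

Wien's law: T = b/λ_max = 2.898×10⁻³/1.793×10⁻⁶ = 1616.29 K.
Area A = 6.88×10⁻⁶ m².
Then P = σAT⁴ = 5.670×10⁻⁸×6.88×10⁻⁶×(1616.29)⁴ = 2.66 W.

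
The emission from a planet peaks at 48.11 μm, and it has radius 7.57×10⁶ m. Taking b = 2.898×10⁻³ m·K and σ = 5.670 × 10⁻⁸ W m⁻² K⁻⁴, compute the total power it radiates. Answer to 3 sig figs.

P ≈ 5.38×10¹⁴ W

Wien's law: T = b/λ_max = 2.898×10⁻³/4.811×10⁻⁵ = 60.2370 K.
Surface area A = 4πR² = 4π(7.57×10⁶ m)² = 7.20115×10¹⁴ m².
Then P = σAT⁴ = 5.670×10⁻⁸×7.20115×10¹⁴×(60.2370)⁴ = 5.38×10¹⁴ W.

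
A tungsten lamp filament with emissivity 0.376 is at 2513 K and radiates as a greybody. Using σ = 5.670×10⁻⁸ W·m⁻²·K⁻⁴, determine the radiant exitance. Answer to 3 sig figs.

I ≈ 8.50×10⁵ W/m²

Stefan–Boltzmann: I = εσT⁴ = 0.376 × 5.670×10⁻⁸ × (2513)⁴ = 8.50×10⁵ W/m².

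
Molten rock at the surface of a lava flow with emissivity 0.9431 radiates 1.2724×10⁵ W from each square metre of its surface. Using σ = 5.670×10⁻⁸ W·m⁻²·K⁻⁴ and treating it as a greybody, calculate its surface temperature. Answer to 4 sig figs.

T ≈ 1242 K

I = εσT⁴, so T = (I/εσ)^(1/4) = (1.2724×10⁵/(0.9431×5.670×10⁻⁸))^(1/4) = 1242 K.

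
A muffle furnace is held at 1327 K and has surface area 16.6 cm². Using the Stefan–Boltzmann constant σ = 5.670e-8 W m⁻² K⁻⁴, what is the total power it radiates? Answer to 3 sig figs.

P ≈ 292 W

Area A = 16.6 cm² = 1.66×10⁻³ m².
P = σAT⁴ = 5.670×10⁻⁸ × 1.66×10⁻³ × (1327)⁴ = 292 W.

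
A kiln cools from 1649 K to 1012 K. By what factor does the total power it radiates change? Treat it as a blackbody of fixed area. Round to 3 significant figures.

P₂/P₁ ≈ 0.142

P ∝ T⁴, so P₂/P₁ = (T₂/T₁)⁴ = (1012/1649)⁴ = (0.613705)⁴ = 0.142.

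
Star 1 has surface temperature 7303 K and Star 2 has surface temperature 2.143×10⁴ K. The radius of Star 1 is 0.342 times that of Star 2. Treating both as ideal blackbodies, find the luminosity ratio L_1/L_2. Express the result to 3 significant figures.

L_1/L_2 ≈ 1.58×10⁻³

L ∝ R²T⁴, so L_1/L_2 = (R_1/R_2)²(T_1/T_2)⁴ = (0.342)² × (7303/2.143×10⁴)⁴ = 0.116964 × 0.0134870 = 1.58×10⁻³.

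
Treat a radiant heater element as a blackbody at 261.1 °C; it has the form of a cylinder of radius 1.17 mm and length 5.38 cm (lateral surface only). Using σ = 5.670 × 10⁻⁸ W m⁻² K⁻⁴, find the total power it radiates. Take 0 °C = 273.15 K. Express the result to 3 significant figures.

P ≈ 1.83 W

T = 261.1 °C + 273.15 = 534.25 K.
Lateral area A = 2πrL = 2π×1.17×10⁻³×0.0538 = 3.95501×10⁻⁴ m².
P = σAT⁴ = 5.670×10⁻⁸ × 3.95501×10⁻⁴ × (534.25)⁴ = 1.83 W.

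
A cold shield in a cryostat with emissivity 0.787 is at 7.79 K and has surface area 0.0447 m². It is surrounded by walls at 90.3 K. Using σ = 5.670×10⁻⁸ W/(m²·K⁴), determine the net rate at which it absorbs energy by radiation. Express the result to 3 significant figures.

Area A = 0.0447 m².
Net radiated power P_net = εσA(T⁴ − T₀⁴) = 0.787×5.670×10⁻⁸×0.0447×(7.79⁴ − 90.3⁴).
T⁴ − T₀⁴ = 3682.56 − 6.64892×10⁷ = -6.64855×10⁷ K⁴, so P_net = -0.133 W — negative, meaning a net gain of 0.133 W.

Net gain ≈ 0.133 W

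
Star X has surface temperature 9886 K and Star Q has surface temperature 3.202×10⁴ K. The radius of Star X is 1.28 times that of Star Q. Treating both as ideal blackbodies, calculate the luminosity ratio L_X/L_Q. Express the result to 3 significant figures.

L ∝ R²T⁴, so L_X/L_Q = (R_X/R_Q)²(T_X/T_Q)⁴ = (1.28)² × (9886/3.202×10⁴)⁴ = 1.6384 × 9.08651×10⁻³ = 0.0149.

L_X/L_Q ≈ 0.0149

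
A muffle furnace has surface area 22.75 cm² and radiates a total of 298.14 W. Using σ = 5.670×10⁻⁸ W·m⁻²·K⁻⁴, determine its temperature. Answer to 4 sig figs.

Area A = 22.75 cm² = 2.275×10⁻³ m².
P = σAT⁴ ⇒ T = (P/(σA))^(1/4) = (298.14/(5.670×10⁻⁸×2.275×10⁻³))^(1/4) = 1233 K.

T ≈ 1233 K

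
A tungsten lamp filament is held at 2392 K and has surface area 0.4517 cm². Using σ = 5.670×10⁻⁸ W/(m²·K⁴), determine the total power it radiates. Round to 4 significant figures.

Area A = 0.4517 cm² = 4.517×10⁻⁵ m².
P = σAT⁴ = 5.670×10⁻⁸ × 4.517×10⁻⁵ × (2392)⁴ = 83.85 W.

P ≈ 83.85 W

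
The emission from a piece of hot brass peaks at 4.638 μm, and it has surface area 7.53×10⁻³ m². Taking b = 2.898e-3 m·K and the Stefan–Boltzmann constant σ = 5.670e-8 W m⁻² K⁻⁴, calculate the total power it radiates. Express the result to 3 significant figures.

P ≈ 65.1 W

Wien's law: T = b/λ_max = 2.898×10⁻³/4.638×10⁻⁶ = 624.838 K.
Area A = 7.53×10⁻³ m².
Then P = σAT⁴ = 5.670×10⁻⁸×7.53×10⁻³×(624.838)⁴ = 65.1 W.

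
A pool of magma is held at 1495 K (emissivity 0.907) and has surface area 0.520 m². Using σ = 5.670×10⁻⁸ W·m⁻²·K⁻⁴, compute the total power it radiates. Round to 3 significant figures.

Area A = 0.520 m².
P = εσAT⁴ = 0.907 × 5.670×10⁻⁸ × 0.520 × (1495)⁴ = 1.34×10⁵ W.

P ≈ 1.34×10⁵ W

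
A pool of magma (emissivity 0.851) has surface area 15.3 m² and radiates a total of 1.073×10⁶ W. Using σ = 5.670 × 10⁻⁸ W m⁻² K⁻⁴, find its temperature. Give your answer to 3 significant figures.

Area A = 15.3 m².
P = εσAT⁴ ⇒ T = (P/(εσA))^(1/4) = (1.073×10⁶/(0.851×5.670×10⁻⁸×15.3))^(1/4) = 1.10×10³ K.

T ≈ 1.10×10³ K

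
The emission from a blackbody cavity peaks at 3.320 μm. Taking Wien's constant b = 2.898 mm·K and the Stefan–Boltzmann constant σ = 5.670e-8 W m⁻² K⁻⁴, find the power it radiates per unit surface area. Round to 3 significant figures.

Wien's law: T = b/λ_max = 2.898×10⁻³/3.320×10⁻⁶ = 872.892 K.
Then I = σT⁴ = 5.670×10⁻⁸×(872.892)⁴ = 3.29×10⁴ W/m².

I ≈ 3.29×10⁴ W/m²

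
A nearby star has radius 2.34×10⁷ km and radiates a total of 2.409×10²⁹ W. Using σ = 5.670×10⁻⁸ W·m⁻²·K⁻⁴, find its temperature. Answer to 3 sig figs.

T ≈ 4.98×10³ K

Surface area A = 4πR² = 4π(2.34×10¹⁰ m)² = 6.88084×10²¹ m².
P = σAT⁴ ⇒ T = (P/(σA))^(1/4) = (2.409×10²⁹/(5.670×10⁻⁸×6.88084×10²¹))^(1/4) = 4.98×10³ K.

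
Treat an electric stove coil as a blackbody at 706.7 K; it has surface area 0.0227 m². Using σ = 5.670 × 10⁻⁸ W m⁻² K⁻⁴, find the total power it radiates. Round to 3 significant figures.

Area A = 0.0227 m².
P = σAT⁴ = 5.670×10⁻⁸ × 0.0227 × (706.7)⁴ = 321 W.

P ≈ 321 W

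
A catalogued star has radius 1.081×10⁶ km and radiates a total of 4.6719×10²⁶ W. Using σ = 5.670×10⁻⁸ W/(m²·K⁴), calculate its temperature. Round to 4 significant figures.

T ≈ 4867 K

Surface area A = 4πR² = 4π(1.081×10⁹ m)² = 1.46846×10¹⁹ m².
P = σAT⁴ ⇒ T = (P/(σA))^(1/4) = (4.6719×10²⁶/(5.670×10⁻⁸×1.46846×10¹⁹))^(1/4) = 4867 K.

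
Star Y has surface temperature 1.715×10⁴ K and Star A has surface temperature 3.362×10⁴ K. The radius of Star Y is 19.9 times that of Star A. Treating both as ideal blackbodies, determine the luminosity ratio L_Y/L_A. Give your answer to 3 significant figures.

L ∝ R²T⁴, so L_Y/L_A = (R_Y/R_A)²(T_Y/T_A)⁴ = (19.9)² × (1.715×10⁴/3.362×10⁴)⁴ = 396.01 × 0.0677120 = 26.8.

L_Y/L_A ≈ 26.8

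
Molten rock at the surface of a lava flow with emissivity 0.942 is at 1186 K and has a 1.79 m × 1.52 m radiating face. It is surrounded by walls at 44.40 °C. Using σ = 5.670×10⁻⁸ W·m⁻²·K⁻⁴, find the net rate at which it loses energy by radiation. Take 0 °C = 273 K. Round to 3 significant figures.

Net loss ≈ 2.86×10⁵ W

Surroundings: T = 44.40 °C + 273 = 317.40 K.
Area A = 1.79 × 1.52 = 2.7208 m².
Net radiated power P_net = εσA(T⁴ − T₀⁴) = 0.942×5.670×10⁻⁸×2.7208×(1186⁴ − 317.40⁴).
T⁴ − T₀⁴ = 1.97851×10¹² − 1.01491×10¹⁰ = 1.96836×10¹² K⁴, so P_net = 2.86×10⁵ W.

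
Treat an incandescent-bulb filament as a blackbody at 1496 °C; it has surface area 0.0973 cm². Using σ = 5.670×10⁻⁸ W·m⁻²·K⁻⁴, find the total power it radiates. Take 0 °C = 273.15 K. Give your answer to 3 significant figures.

T = 1496 °C + 273.15 = 1769.15 K.
Area A = 0.0973 cm² = 9.73×10⁻⁶ m².
P = σAT⁴ = 5.670×10⁻⁸ × 9.73×10⁻⁶ × (1769.15)⁴ = 5.40 W.

P ≈ 5.40 W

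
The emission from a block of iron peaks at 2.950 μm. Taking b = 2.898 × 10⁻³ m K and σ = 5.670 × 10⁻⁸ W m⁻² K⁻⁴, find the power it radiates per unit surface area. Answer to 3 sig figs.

I ≈ 5.28×10⁴ W/m²

Wien's law: T = b/λ_max = 2.898×10⁻³/2.950×10⁻⁶ = 982.373 K.
Then I = σT⁴ = 5.670×10⁻⁸×(982.373)⁴ = 5.28×10⁴ W/m².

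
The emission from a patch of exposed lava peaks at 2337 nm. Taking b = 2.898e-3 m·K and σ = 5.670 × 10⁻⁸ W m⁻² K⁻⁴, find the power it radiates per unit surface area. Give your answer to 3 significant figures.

Wien's law: T = b/λ_max = 2.898×10⁻³/2.337×10⁻⁶ = 1240.05 K.
Then I = σT⁴ = 5.670×10⁻⁸×(1240.05)⁴ = 1.34×10⁵ W/m².

I ≈ 1.34×10⁵ W/m²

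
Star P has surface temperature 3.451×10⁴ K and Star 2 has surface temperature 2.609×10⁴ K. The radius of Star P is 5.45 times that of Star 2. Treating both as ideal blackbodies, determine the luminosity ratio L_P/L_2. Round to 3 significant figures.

L_P/L_2 ≈ 90.9

L ∝ R²T⁴, so L_P/L_2 = (R_P/R_2)²(T_P/T_2)⁴ = (5.45)² × (3.451×10⁴/2.609×10⁴)⁴ = 29.7025 × 3.06114 = 90.9.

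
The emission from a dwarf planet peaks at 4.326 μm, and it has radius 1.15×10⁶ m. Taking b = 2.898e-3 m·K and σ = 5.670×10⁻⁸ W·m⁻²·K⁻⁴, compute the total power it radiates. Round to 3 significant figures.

Wien's law: T = b/λ_max = 2.898×10⁻³/4.326×10⁻⁶ = 669.903 K.
Surface area A = 4πR² = 4π(1.15×10⁶ m)² = 1.66190×10¹³ m².
Then P = σAT⁴ = 5.670×10⁻⁸×1.66190×10¹³×(669.903)⁴ = 1.90×10¹⁷ W.

P ≈ 1.90×10¹⁷ W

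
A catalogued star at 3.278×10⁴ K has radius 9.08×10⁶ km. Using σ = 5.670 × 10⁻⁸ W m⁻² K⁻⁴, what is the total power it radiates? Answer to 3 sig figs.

P ≈ 6.78×10³¹ W

Surface area A = 4πR² = 4π(9.08×10⁹ m)² = 1.03605×10²¹ m².
P = σAT⁴ = 5.670×10⁻⁸ × 1.03605×10²¹ × (3.278×10⁴)⁴ = 6.78×10³¹ W.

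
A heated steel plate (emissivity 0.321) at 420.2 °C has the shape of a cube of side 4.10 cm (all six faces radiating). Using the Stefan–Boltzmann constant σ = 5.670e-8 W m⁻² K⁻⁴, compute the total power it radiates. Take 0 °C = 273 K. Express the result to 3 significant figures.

T = 420.2 °C + 273 = 693.2 K.
Area A = 6s² = 6×(0.0410 m)² = 0.010086 m².
P = εσAT⁴ = 0.321 × 5.670×10⁻⁸ × 0.010086 × (693.2)⁴ = 42.4 W.

P ≈ 42.4 W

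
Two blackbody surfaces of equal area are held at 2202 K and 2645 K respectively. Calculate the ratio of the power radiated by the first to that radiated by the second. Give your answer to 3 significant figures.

With equal areas, P₁/P₂ = (T₁/T₂)⁴ = (2202/2645)⁴ = 0.480.

P₁/P₂ ≈ 0.480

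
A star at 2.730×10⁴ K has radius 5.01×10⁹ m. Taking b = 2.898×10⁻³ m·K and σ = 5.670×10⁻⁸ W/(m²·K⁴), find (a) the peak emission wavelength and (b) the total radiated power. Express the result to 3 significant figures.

(a) λ_max = b/T = 2.898×10⁻³/2.730×10⁴ = 1.062×10⁻⁷ m = 106 nm.
Surface area A = 4πR² = 4π(5.01×10⁹ m)² = 3.15417×10²⁰ m².
(b) P = σAT⁴ = 5.670×10⁻⁸×3.15417×10²⁰×(2.730×10⁴)⁴ = 9.93×10³⁰ W.

λ_max ≈ 106 nm; P ≈ 9.93×10³⁰ W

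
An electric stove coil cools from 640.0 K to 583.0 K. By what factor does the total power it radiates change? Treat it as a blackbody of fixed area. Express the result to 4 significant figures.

P ∝ T⁴, so P₂/P₁ = (T₂/T₁)⁴ = (583.0/640.0)⁴ = (0.910937)⁴ = 0.6886.

P₂/P₁ ≈ 0.6886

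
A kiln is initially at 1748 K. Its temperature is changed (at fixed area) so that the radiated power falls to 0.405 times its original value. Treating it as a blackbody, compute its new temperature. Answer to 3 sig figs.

T₂ ≈ 1.39×10³ K

P ∝ T⁴, so T₂/T₁ = (P₂/P₁)^(1/4) = (0.405)^(1/4) = 0.797744.
T₂ = 1748 × 0.797744 = 1.39×10³ K.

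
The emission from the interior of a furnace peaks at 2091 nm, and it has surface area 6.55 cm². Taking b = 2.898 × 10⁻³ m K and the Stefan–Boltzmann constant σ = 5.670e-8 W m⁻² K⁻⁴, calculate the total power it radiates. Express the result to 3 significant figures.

P ≈ 137 W

Wien's law: T = b/λ_max = 2.898×10⁻³/2.091×10⁻⁶ = 1385.94 K.
Area A = 6.55 cm² = 6.55×10⁻⁴ m².
Then P = σAT⁴ = 5.670×10⁻⁸×6.55×10⁻⁴×(1385.94)⁴ = 137 W.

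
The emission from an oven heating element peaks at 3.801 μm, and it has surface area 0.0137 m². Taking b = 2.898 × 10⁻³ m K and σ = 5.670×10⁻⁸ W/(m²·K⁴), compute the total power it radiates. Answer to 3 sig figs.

P ≈ 262 W

Wien's law: T = b/λ_max = 2.898×10⁻³/3.801×10⁻⁶ = 762.431 K.
Area A = 0.0137 m².
Then P = σAT⁴ = 5.670×10⁻⁸×0.0137×(762.431)⁴ = 262 W.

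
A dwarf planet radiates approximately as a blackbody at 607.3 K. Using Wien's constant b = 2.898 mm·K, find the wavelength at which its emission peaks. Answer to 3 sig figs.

Wien's displacement law: λ_max = b/T = (2.898×10⁻³ m·K)/(607.3 K) = 4.772×10⁻⁶ m.
That is 4.77 μm, in the infrared range.

λ_max ≈ 4.77 μm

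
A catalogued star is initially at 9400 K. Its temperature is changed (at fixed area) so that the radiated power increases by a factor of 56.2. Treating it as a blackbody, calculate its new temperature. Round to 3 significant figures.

T₂ ≈ 2.57×10⁴ K

P ∝ T⁴, so T₂/T₁ = (P₂/P₁)^(1/4) = (56.2)^(1/4) = 2.73800.
T₂ = 9400 × 2.73800 = 2.57×10⁴ K.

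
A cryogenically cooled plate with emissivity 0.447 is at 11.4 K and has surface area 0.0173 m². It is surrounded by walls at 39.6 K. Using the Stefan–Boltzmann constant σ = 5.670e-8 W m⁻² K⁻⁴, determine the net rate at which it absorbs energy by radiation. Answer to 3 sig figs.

Net gain ≈ 1.07×10⁻³ W

Area A = 0.0173 m².
Net radiated power P_net = εσA(T⁴ − T₀⁴) = 0.447×5.670×10⁻⁸×0.0173×(11.4⁴ − 39.6⁴).
T⁴ − T₀⁴ = 16889.6 − 2.45913×10⁶ = -2.44224×10⁶ K⁴, so P_net = -1.07×10⁻³ W — negative, meaning a net gain of 1.07×10⁻³ W.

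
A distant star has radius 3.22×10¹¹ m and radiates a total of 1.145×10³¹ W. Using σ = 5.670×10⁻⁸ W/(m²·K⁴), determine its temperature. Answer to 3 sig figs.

T ≈ 3.53×10³ K

Surface area A = 4πR² = 4π(3.22×10¹¹ m)² = 1.30293×10²⁴ m².
P = σAT⁴ ⇒ T = (P/(σA))^(1/4) = (1.145×10³¹/(5.670×10⁻⁸×1.30293×10²⁴))^(1/4) = 3.53×10³ K.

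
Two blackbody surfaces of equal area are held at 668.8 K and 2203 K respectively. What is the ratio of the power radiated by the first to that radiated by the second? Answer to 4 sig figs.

With equal areas, P₁/P₂ = (T₁/T₂)⁴ = (668.8/2203)⁴ = 8.494×10⁻³.

P₁/P₂ ≈ 8.494×10⁻³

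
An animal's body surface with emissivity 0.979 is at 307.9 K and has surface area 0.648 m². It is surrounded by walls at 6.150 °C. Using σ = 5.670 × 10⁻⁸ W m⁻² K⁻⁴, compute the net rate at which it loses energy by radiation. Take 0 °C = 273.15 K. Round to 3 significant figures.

Net loss ≈ 104 W

Surroundings: T = 6.150 °C + 273.15 = 279.300 K.
Area A = 0.648 m².
Net radiated power P_net = εσA(T⁴ − T₀⁴) = 0.979×5.670×10⁻⁸×0.648×(307.9⁴ − 279.300⁴).
T⁴ − T₀⁴ = 8.98750×10⁹ − 6.08532×10⁹ = 2.90218×10⁹ K⁴, so P_net = 104 W.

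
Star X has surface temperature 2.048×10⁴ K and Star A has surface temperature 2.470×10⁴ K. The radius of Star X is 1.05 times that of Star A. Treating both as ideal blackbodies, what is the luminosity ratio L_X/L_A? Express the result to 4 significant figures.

L_X/L_A ≈ 0.5211

L ∝ R²T⁴, so L_X/L_A = (R_X/R_A)²(T_X/T_A)⁴ = (1.05)² × (2.048×10⁴/2.470×10⁴)⁴ = 1.1025 × 0.472642 = 0.5211.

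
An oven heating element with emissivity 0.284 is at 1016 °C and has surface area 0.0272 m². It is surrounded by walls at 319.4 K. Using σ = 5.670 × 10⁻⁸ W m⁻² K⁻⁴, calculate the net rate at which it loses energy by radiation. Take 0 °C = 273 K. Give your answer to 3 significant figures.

Net loss ≈ 1.20×10³ W

T = 1016 °C + 273 = 1289 K.
Area A = 0.0272 m².
Net radiated power P_net = εσA(T⁴ − T₀⁴) = 0.284×5.670×10⁻⁸×0.0272×(1289⁴ − 319.4⁴).
T⁴ − T₀⁴ = 2.76065×10¹² − 1.04073×10¹⁰ = 2.75024×10¹² K⁴, so P_net = 1.20×10³ W.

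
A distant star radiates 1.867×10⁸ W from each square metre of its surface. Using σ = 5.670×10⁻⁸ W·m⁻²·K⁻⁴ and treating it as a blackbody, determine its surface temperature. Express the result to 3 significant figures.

T ≈ 7.58×10³ K

I = σT⁴, so T = (I/σ)^(1/4) = (1.867×10⁸/(5.670×10⁻⁸))^(1/4) = 7.58×10³ K.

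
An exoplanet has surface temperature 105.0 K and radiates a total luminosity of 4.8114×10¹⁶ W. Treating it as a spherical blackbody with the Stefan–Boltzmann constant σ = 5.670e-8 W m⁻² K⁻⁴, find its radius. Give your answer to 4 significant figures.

R ≈ 2.357×10⁷ m

L = 4πR²σT⁴ ⇒ R = √(L/(4πσT⁴)).
σT⁴ = 6.89192 W/m², so R = √(4.8114×10¹⁶/(4π×6.89192)) = 2.357×10⁷ m.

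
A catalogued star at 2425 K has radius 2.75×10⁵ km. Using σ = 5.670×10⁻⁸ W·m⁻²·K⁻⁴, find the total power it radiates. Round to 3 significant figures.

Surface area A = 4πR² = 4π(2.75×10⁸ m)² = 9.50332×10¹⁷ m².
P = σAT⁴ = 5.670×10⁻⁸ × 9.50332×10¹⁷ × (2425)⁴ = 1.86×10²⁴ W.

P ≈ 1.86×10²⁴ W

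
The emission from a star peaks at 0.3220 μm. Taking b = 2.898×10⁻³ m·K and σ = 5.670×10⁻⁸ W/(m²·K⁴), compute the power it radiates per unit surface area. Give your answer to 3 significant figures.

Wien's law: T = b/λ_max = 2.898×10⁻³/3.220×10⁻⁷ = 9000.00 K.
Then I = σT⁴ = 5.670×10⁻⁸×(9000.00)⁴ = 3.72×10⁸ W/m².

I ≈ 3.72×10⁸ W/m²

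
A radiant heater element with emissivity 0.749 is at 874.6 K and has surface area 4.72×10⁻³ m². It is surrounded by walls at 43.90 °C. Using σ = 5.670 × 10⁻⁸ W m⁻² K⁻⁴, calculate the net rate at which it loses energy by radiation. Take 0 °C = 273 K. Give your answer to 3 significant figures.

Net loss ≈ 115 W

Surroundings: T = 43.90 °C + 273 = 316.90 K.
Area A = 4.72×10⁻³ m².
Net radiated power P_net = εσA(T⁴ − T₀⁴) = 0.749×5.670×10⁻⁸×4.72×10⁻³×(874.6⁴ − 316.90⁴).
T⁴ − T₀⁴ = 5.85111×10¹¹ − 1.00853×10¹⁰ = 5.75026×10¹¹ K⁴, so P_net = 115 W.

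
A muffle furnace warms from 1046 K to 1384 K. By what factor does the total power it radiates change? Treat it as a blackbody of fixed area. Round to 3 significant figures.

P ∝ T⁴, so P₂/P₁ = (T₂/T₁)⁴ = (1384/1046)⁴ = (1.32314)⁴ = 3.06.

P₂/P₁ ≈ 3.06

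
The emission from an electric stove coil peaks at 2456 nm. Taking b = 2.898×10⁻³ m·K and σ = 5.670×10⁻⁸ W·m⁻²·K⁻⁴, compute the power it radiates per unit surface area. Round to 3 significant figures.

I ≈ 1.10×10⁵ W/m²

Wien's law: T = b/λ_max = 2.898×10⁻³/2.456×10⁻⁶ = 1179.97 K.
Then I = σT⁴ = 5.670×10⁻⁸×(1179.97)⁴ = 1.10×10⁵ W/m².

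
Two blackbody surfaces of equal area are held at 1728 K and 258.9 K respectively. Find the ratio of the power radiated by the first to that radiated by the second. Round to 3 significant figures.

P₁/P₂ ≈ 1.98×10³

With equal areas, P₁/P₂ = (T₁/T₂)⁴ = (1728/258.9)⁴ = 1.98×10³.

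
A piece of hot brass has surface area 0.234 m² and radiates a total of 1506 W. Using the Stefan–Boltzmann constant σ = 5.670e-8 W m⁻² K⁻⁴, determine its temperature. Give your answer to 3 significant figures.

T ≈ 580 K

Area A = 0.234 m².
P = σAT⁴ ⇒ T = (P/(σA))^(1/4) = (1506/(5.670×10⁻⁸×0.234))^(1/4) = 580 K.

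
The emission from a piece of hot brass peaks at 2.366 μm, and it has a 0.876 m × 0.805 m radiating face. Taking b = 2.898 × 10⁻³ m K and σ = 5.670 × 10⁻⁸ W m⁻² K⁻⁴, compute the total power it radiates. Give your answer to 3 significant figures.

Wien's law: T = b/λ_max = 2.898×10⁻³/2.366×10⁻⁶ = 1224.85 K.
Area A = 0.876 × 0.805 = 0.70518 m².
Then P = σAT⁴ = 5.670×10⁻⁸×0.70518×(1224.85)⁴ = 9.00×10⁴ W.

P ≈ 9.00×10⁴ W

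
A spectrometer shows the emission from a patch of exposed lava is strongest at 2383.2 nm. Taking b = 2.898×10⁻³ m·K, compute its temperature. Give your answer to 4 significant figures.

Wien's law gives T = b/λ_max = (2.898×10⁻³ m·K)/(2.3832×10⁻⁶ m) = 1216 K.

T ≈ 1216 K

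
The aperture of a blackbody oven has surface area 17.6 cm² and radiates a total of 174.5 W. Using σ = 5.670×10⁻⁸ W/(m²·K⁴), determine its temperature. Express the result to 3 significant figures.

T ≈ 1.15×10³ K

Area A = 17.6 cm² = 1.76×10⁻³ m².
P = σAT⁴ ⇒ T = (P/(σA))^(1/4) = (174.5/(5.670×10⁻⁸×1.76×10⁻³))^(1/4) = 1.15×10³ K.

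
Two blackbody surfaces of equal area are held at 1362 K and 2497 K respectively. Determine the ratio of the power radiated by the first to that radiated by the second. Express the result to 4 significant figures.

With equal areas, P₁/P₂ = (T₁/T₂)⁴ = (1362/2497)⁴ = 0.08852.

P₁/P₂ ≈ 0.08852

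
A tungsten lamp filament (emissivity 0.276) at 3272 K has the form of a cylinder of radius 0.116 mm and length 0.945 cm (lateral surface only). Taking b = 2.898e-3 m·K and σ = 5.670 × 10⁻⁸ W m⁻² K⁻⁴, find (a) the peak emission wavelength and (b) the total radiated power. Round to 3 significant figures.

λ_max ≈ 0.886 μm; P ≈ 12.4 W

(a) λ_max = b/T = 2.898×10⁻³/3272 = 8.857×10⁻⁷ m = 0.886 μm.
Lateral area A = 2πrL = 2π×1.16×10⁻⁴×9.45×10⁻³ = 6.88763×10⁻⁶ m².
(b) P = εσAT⁴ = 0.276×5.670×10⁻⁸×6.88763×10⁻⁶×(3272)⁴ = 12.4 W.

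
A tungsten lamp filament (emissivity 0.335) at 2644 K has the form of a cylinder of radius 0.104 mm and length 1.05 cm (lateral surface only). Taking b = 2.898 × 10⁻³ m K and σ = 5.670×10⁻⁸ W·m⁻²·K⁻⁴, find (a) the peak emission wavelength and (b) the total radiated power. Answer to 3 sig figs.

(a) λ_max = b/T = 2.898×10⁻³/2644 = 1.096×10⁻⁶ m = 1.10 μm.
Lateral area A = 2πrL = 2π×1.04×10⁻⁴×0.0105 = 6.86124×10⁻⁶ m².
(b) P = εσAT⁴ = 0.335×5.670×10⁻⁸×6.86124×10⁻⁶×(2644)⁴ = 6.37 W.

λ_max ≈ 1.10 μm; P ≈ 6.37 W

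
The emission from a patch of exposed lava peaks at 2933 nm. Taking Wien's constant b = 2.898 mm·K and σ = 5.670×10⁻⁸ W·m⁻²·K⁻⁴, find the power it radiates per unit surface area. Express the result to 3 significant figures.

I ≈ 5.40×10⁴ W/m²

Wien's law: T = b/λ_max = 2.898×10⁻³/2.933×10⁻⁶ = 988.067 K.
Then I = σT⁴ = 5.670×10⁻⁸×(988.067)⁴ = 5.40×10⁴ W/m².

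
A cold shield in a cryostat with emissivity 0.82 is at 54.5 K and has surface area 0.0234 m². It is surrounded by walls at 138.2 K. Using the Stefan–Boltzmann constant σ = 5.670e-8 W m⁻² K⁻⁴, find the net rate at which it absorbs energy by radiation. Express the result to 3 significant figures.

Area A = 0.0234 m².
Net radiated power P_net = εσA(T⁴ − T₀⁴) = 0.82×5.670×10⁻⁸×0.0234×(54.5⁴ − 138.2⁴).
T⁴ − T₀⁴ = 8.82239×10⁶ − 3.64781×10⁸ = -3.55959×10⁸ K⁴, so P_net = -0.387 W — negative, meaning a net gain of 0.387 W.

Net gain ≈ 0.387 W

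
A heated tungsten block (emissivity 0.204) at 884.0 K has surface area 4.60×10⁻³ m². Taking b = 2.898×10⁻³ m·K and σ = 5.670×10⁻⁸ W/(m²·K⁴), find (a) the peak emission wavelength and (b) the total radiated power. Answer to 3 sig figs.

λ_max ≈ 3.28 μm; P ≈ 32.5 W

(a) λ_max = b/T = 2.898×10⁻³/884.0 = 3.278×10⁻⁶ m = 3.28 μm.
Area A = 4.60×10⁻³ m².
(b) P = εσAT⁴ = 0.204×5.670×10⁻⁸×4.60×10⁻³×(884.0)⁴ = 32.5 W.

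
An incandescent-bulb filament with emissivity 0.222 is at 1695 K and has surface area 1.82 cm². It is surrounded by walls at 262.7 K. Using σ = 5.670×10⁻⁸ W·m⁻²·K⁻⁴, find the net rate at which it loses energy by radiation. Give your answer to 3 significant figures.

Net loss ≈ 18.9 W

Area A = 1.82 cm² = 1.82×10⁻⁴ m².
Net radiated power P_net = εσA(T⁴ − T₀⁴) = 0.222×5.670×10⁻⁸×1.82×10⁻⁴×(1695⁴ − 262.7⁴).
T⁴ − T₀⁴ = 8.25427×10¹² − 4.76256×10⁹ = 8.24951×10¹² K⁴, so P_net = 18.9 W.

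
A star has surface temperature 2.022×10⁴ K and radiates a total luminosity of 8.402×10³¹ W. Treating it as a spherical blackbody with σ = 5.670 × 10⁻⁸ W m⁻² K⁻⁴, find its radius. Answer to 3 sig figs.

L = 4πR²σT⁴ ⇒ R = √(L/(4πσT⁴)).
σT⁴ = 9.47780×10⁹ W/m², so R = √(8.402×10³¹/(4π×9.47780×10⁹)) = 2.66×10¹⁰ m.

R ≈ 2.66×10¹⁰ m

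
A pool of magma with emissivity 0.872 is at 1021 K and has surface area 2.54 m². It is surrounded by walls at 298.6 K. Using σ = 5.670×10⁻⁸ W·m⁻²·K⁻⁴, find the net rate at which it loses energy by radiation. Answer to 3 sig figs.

Area A = 2.54 m².
Net radiated power P_net = εσA(T⁴ − T₀⁴) = 0.872×5.670×10⁻⁸×2.54×(1021⁴ − 298.6⁴).
T⁴ − T₀⁴ = 1.08668×10¹² − 7.94986×10⁹ = 1.07873×10¹² K⁴, so P_net = 1.35×10⁵ W.

Net loss ≈ 1.35×10⁵ W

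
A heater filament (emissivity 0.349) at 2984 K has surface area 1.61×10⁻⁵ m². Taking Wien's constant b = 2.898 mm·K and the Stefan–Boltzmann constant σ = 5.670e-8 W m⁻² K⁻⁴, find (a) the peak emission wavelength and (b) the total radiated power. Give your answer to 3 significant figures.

(a) λ_max = b/T = 2.898×10⁻³/2984 = 9.712×10⁻⁷ m = 0.971 μm.
Area A = 1.61×10⁻⁵ m².
(b) P = εσAT⁴ = 0.349×5.670×10⁻⁸×1.61×10⁻⁵×(2984)⁴ = 25.3 W.

λ_max ≈ 0.971 μm; P ≈ 25.3 W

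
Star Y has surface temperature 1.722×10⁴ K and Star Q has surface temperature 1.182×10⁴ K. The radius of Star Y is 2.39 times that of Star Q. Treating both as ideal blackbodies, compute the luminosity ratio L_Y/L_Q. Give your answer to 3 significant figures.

L_Y/L_Q ≈ 25.7

L ∝ R²T⁴, so L_Y/L_Q = (R_Y/R_Q)²(T_Y/T_Q)⁴ = (2.39)² × (1.722×10⁴/1.182×10⁴)⁴ = 5.7121 × 4.50467 = 25.7.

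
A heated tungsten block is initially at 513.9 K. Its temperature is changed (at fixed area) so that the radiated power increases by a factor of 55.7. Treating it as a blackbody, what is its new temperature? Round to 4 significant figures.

P ∝ T⁴, so T₂/T₁ = (P₂/P₁)^(1/4) = (55.7)^(1/4) = 2.73189.
T₂ = 513.9 × 2.73189 = 1404 K.

T₂ ≈ 1404 K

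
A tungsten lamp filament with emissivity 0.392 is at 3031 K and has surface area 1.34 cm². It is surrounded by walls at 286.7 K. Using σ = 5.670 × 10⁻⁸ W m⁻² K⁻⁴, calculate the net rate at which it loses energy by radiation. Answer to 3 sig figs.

Net loss ≈ 251 W

Area A = 1.34 cm² = 1.34×10⁻⁴ m².
Net radiated power P_net = εσA(T⁴ − T₀⁴) = 0.392×5.670×10⁻⁸×1.34×10⁻⁴×(3031⁴ − 286.7⁴).
T⁴ − T₀⁴ = 8.44003×10¹³ − 6.75633×10⁹ = 8.43935×10¹³ K⁴, so P_net = 251 W.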